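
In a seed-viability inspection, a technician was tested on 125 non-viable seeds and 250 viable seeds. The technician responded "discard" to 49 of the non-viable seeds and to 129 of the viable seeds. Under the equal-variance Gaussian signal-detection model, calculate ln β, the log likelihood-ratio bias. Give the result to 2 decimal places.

H = 49/125 = 0.3920
FA = 129/250 = 0.5160
Φ⁻¹(H) = -0.274
Φ⁻¹(FA) = 0.040
ln β = −½·[z(H)² − z(FA)²] = −0.5 × (0.075 − 0.002) = -0.0365

ln β = -0.04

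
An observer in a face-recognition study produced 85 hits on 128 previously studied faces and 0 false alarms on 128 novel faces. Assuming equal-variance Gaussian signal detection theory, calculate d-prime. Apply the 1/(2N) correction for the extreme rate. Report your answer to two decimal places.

The false-alarm rate is 0/128 = 0, so apply the 1/(2N) correction: FA → 1/(2·128) = 0.00391.
z(H) = z(0.66406) = 0.424
z(FA) = z(0.00391) = -2.660
d' = 0.424 − (-2.660) = 3.084

d-prime = 3.08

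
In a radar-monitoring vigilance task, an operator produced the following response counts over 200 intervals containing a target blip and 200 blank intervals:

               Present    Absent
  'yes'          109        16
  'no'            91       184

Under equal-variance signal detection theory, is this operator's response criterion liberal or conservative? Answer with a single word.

conservative

z(H) = 0.113, z(FA) = -1.405
c = −½·(z(H) + z(FA)) = 0.646
c > 0 → conservative criterion (biased toward responding “no”).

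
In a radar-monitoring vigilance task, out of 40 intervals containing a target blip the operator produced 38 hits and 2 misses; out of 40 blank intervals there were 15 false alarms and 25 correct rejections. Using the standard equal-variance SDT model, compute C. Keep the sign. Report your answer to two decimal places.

H = 38/40 = 0.9500
FA = 15/40 = 0.3750
z(0.9500) = 1.645, z(0.3750) = -0.319
c = −½·[z(H) + z(FA)] = −0.5 × (1.645 + (-0.319)) = -0.663

C = -0.66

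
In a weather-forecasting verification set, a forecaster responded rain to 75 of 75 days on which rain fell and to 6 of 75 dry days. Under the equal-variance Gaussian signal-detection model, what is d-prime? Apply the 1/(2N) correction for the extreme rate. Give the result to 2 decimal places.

d-prime = 3.88

The hit rate is 75/75 = 1, so apply the 1/(2N) correction: H → 1 − 1/(2·75) = 0.99333.
z(H) = z(0.99333) = 2.475
z(FA) = z(0.08000) = -1.405
d' = 2.475 − (-1.405) = 3.880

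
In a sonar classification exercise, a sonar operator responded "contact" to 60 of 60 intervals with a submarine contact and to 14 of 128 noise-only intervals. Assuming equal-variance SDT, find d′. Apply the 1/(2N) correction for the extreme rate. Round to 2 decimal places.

The hit rate is 60/60 = 1, so apply the 1/(2N) correction: H → 1 − 1/(2·60) = 0.99167.
z(H) = z(0.99167) = 2.394
z(FA) = z(0.10938) = -1.230
d' = 2.394 − (-1.230) = 3.624

d′ = 3.62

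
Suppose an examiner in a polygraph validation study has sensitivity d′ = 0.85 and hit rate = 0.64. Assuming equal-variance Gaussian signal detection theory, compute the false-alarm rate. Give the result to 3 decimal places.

z(hit rate) = z(0.64) = 0.3585
z(FA) = z(H) − d' = 0.3585 − 0.85 = -0.4915
false-alarm rate = Φ(-0.4915) = 0.3115

false-alarm rate = 0.312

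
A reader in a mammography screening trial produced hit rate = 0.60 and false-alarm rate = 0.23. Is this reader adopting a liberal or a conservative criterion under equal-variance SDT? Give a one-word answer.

conservative

z(H) = 0.253, z(FA) = -0.739
c = −½·(z(H) + z(FA)) = 0.243
c > 0 → conservative criterion (biased toward responding “no”).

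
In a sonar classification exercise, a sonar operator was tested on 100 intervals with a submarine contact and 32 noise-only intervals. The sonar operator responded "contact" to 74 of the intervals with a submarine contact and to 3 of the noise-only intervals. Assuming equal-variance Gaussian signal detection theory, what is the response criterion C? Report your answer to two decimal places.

H = 74/100 = 0.7400
FA = 3/32 = 0.0938
Φ⁻¹(H) = 0.643
Φ⁻¹(FA) = -1.318
c = −½·[z(H) + z(FA)] = −0.5 × (0.643 + (-1.318)) = 0.3375

C = 0.34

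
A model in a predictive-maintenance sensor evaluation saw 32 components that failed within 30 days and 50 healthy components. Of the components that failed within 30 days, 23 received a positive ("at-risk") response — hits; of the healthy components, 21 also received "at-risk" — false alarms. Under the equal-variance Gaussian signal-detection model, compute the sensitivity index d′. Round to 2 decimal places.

H = 23/32 = 0.7188
FA = 21/50 = 0.4200
Φ⁻¹(H) = 0.579
Φ⁻¹(FA) = -0.202
d' = z(H) − z(FA) = 0.579 − (-0.202) = 0.781

d′ = 0.78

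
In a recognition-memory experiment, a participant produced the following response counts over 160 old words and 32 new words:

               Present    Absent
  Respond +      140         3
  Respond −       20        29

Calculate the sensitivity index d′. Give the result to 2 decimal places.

d′ = 2.47

H = 140/160 = 0.8750
FA = 3/32 = 0.0938
z(H) = z(0.8750) = 1.150
z(FA) = z(0.0938) = -1.318
d' = z(H) − z(FA) = 1.150 − (-1.318) = 2.468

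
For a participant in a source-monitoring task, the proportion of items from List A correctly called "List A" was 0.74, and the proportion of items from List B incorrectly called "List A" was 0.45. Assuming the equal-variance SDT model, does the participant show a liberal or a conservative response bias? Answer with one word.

liberal

z(H) = 0.643, z(FA) = -0.126
c = −½·(z(H) + z(FA)) = -0.2585
c < 0 → liberal criterion (biased toward responding “yes”).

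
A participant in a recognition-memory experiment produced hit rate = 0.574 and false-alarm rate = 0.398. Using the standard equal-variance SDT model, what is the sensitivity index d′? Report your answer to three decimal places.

d′ = 0.445

z(0.574) = 0.1866, z(0.398) = -0.2585
d' = z(H) − z(FA) = 0.1866 − (-0.2585) = 0.4451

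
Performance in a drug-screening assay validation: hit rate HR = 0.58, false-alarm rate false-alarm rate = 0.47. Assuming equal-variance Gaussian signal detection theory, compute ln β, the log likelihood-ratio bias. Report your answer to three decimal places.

ln β = -0.018

z(H) = z(0.58) = 0.2019
z(FA) = z(0.47) = -0.0753
ln β = −½·[z(H)² − z(FA)²] = −0.5 × (0.0408 − 0.0057) = -0.01755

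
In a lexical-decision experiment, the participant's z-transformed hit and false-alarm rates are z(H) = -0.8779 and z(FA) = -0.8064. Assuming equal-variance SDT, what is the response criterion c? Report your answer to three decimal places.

c = −½·[z(H) + z(FA)] = −½·(-0.8779 + (-0.8064)) = 0.84215
c > 0: the participant has a conservative response bias.

c = 0.842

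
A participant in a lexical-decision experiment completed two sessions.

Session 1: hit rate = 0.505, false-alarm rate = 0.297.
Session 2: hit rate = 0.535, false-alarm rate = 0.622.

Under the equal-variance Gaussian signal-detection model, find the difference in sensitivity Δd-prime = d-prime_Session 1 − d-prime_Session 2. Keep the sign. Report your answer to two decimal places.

Session 1: z(0.505) = 0.013, z(0.297) = -0.533, d' = 0.546
Session 2: z(0.535) = 0.088, z(0.622) = 0.311, d' = -0.223
Δd' = d'_Session 1 − d'_Session 2 = 0.546 − (-0.223) = 0.769
Session 1 has the higher sensitivity.

Δd-prime = 0.77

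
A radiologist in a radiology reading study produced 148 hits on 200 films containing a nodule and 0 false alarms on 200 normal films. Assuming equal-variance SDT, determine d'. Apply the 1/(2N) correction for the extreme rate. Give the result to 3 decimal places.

d' = 3.450

The false-alarm rate is 0/200 = 0, so apply the 1/(2N) correction: FA → 1/(2·200) = 0.00250.
z(H) = z(0.74000) = 0.6433
z(FA) = z(0.00250) = -2.8070
d' = 0.6433 − (-2.8070) = 3.4503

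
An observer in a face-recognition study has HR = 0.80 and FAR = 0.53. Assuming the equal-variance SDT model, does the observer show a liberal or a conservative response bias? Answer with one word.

liberal

z(H) = 0.842, z(FA) = 0.075
c = −½·(z(H) + z(FA)) = -0.4585
c < 0 → liberal criterion (biased toward responding “yes”).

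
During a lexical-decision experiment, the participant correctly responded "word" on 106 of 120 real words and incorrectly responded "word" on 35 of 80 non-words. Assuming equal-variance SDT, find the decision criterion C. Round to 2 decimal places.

C = -0.52

H = 106/120 = 0.8833
FA = 35/80 = 0.4375
Φ⁻¹(H) = 1.192
Φ⁻¹(FA) = -0.157
c = −½·[z(H) + z(FA)] = −0.5 × (1.192 + (-0.157)) = -0.5175
c < 0: the participant has a liberal response bias.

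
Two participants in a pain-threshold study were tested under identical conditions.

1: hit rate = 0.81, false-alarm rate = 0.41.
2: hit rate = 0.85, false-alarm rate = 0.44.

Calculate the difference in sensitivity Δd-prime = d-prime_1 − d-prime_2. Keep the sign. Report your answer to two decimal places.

Δd-prime = -0.08

1: z(0.81) = 0.878, z(0.41) = -0.228, d' = 1.106
2: z(0.85) = 1.036, z(0.44) = -0.151, d' = 1.187
Δd' = d'_1 − d'_2 = 1.106 − 1.187 = -0.081
2 has the higher sensitivity.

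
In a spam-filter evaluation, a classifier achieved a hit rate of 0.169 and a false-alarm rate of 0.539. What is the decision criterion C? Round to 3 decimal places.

C = 0.430

z(H) = -0.9581
z(FA) = 0.0979
c = −½·[z(H) + z(FA)] = −0.5 × (-0.9581 + 0.0979) = 0.4301
c > 0: the classifier has a conservative response bias.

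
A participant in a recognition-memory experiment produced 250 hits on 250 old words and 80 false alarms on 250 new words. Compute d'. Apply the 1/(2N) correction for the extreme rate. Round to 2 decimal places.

d' = 3.35

The hit rate is 250/250 = 1, so apply the 1/(2N) correction: H → 1 − 1/(2·250) = 0.99800.
z(H) = z(0.99800) = 2.878
z(FA) = z(0.32000) = -0.468
d' = 2.878 − (-0.468) = 3.346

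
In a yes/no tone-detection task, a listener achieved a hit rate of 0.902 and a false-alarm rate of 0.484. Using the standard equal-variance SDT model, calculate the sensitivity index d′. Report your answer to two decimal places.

d′ = 1.33

z(H) = z(0.902) = 1.2930
z(FA) = z(0.484) = -0.0401
d' = z(H) − z(FA) = 1.2930 − (-0.0401) = 1.3331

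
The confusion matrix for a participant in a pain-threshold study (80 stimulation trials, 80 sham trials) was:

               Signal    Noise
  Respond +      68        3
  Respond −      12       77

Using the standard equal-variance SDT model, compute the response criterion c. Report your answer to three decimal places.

c = 0.372

H = 68/80 = 0.8500
FA = 3/80 = 0.0375
Φ⁻¹(H) = Φ⁻¹(0.8500) = 1.0364
Φ⁻¹(FA) = Φ⁻¹(0.0375) = -1.7805
c = −½·[z(H) + z(FA)] = −0.5 × (1.0364 + (-1.7805)) = 0.37205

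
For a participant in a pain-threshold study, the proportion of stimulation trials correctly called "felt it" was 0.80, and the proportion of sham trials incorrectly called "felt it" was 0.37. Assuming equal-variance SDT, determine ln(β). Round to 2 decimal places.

ln β = -0.30

z(0.80) = 0.842, z(0.37) = -0.332
ln β = −½·[z(H)² − z(FA)²] = −0.5 × (0.709 − 0.110) = -0.2995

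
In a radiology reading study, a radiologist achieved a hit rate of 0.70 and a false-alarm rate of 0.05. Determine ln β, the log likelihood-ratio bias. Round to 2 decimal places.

Φ⁻¹(0.70) = 0.524, Φ⁻¹(0.05) = -1.645
ln β = −½·[z(H)² − z(FA)²] = −0.5 × (0.275 − 2.706) = 1.2155

ln β = 1.22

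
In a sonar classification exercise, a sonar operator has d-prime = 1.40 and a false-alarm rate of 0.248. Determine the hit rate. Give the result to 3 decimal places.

z(false-alarm rate) = z(0.248) = -0.6808
z(H) = z(FA) + d' = -0.6808 + 1.40 = 0.7192
hit rate = Φ(0.7192) = 0.7640

hit rate = 0.764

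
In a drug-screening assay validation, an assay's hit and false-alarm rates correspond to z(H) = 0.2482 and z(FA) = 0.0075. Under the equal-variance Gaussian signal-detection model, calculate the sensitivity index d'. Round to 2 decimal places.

d' = 0.24

d' = z(H) − z(FA) = 0.2482 − 0.0075 = 0.2407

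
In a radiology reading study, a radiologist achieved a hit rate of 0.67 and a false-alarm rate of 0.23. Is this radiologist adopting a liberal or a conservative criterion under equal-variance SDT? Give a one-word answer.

z(H) = 0.440, z(FA) = -0.739
c = −½·(z(H) + z(FA)) = 0.1495
c > 0 → conservative criterion (biased toward responding “no”).

conservative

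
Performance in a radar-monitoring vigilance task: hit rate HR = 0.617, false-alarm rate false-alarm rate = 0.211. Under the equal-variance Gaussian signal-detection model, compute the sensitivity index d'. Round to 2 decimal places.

z(0.617) = 0.298, z(0.211) = -0.803
d' = z(H) − z(FA) = 0.298 − (-0.803) = 1.101

d' = 1.10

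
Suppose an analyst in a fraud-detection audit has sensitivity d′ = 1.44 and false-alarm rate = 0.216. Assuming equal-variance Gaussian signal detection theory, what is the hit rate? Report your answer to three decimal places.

z(false-alarm rate) = z(0.216) = -0.7858
z(H) = z(FA) + d' = -0.7858 + 1.44 = 0.6542
hit rate = Φ(0.6542) = 0.7435

hit rate = 0.744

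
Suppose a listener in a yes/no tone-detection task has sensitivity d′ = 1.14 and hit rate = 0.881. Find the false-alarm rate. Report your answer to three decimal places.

false-alarm rate = 0.516

z(hit rate) = z(0.881) = 1.1800
z(FA) = z(H) − d' = 1.1800 − 1.14 = 0.0400
false-alarm rate = Φ(0.0400) = 0.5160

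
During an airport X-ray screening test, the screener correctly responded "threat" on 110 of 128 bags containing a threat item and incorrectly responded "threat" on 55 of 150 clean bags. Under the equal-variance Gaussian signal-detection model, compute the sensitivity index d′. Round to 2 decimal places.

H = 110/128 = 0.8594
FA = 55/150 = 0.3667
z(H) = 1.0776
z(FA) = -0.3406
d' = z(H) − z(FA) = 1.0776 − (-0.3406) = 1.4182

d′ = 1.42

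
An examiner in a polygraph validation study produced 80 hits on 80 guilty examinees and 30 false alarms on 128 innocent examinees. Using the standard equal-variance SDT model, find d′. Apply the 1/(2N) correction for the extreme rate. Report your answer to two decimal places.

The hit rate is 80/80 = 1, so apply the 1/(2N) correction: H → 1 − 1/(2·80) = 0.99375.
z(H) = z(0.99375) = 2.498
z(FA) = z(0.23438) = -0.724
d' = 2.498 − (-0.724) = 3.222

d′ = 3.22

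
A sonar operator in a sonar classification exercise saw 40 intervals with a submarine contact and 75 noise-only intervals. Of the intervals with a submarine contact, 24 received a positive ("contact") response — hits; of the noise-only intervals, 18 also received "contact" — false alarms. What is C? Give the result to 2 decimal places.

H = 24/40 = 0.6000
FA = 18/75 = 0.2400
z(H) = 0.2533
z(FA) = -0.7063
c = −½·[z(H) + z(FA)] = −0.5 × (0.2533 + (-0.7063)) = 0.2265

C = 0.23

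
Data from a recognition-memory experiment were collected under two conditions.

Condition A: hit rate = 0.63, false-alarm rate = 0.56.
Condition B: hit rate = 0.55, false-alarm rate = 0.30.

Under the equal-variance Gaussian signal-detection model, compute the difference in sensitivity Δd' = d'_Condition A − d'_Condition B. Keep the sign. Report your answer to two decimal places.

Δd' = -0.47

Condition A: z(0.63) = 0.332, z(0.56) = 0.151, d' = 0.181
Condition B: z(0.55) = 0.126, z(0.30) = -0.524, d' = 0.650
Δd' = d'_Condition A − d'_Condition B = 0.181 − 0.650 = -0.469
Condition B has the higher sensitivity.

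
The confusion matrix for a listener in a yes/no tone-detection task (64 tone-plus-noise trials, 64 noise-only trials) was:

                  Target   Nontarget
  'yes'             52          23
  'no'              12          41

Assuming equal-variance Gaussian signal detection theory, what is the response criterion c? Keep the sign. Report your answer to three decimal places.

c = -0.264

H = 52/64 = 0.8125
FA = 23/64 = 0.3594
Φ⁻¹(0.8125) = 0.8871, Φ⁻¹(0.3594) = -0.3601
c = −½·[z(H) + z(FA)] = −0.5 × (0.8871 + (-0.3601)) = -0.2635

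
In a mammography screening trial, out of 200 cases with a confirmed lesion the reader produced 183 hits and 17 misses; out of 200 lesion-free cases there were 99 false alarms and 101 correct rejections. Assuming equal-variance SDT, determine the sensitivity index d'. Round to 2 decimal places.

d' = 1.38

H = 183/200 = 0.9150
FA = 99/200 = 0.4950
Φ⁻¹(0.9150) = 1.3722, Φ⁻¹(0.4950) = -0.0125
d' = z(H) − z(FA) = 1.3722 − (-0.0125) = 1.3847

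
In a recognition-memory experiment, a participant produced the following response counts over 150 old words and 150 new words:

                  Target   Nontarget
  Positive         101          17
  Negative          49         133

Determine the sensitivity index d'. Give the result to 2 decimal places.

H = 101/150 = 0.6733
FA = 17/150 = 0.1133
Φ⁻¹(H) = 0.4490
Φ⁻¹(FA) = -1.2092
d' = z(H) − z(FA) = 0.4490 − (-1.2092) = 1.6582

d' = 1.66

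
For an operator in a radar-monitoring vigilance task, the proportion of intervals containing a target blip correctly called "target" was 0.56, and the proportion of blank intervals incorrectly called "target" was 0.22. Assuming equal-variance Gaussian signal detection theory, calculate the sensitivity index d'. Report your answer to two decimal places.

z(0.56) = 0.1510, z(0.22) = -0.7722
d' = z(H) − z(FA) = 0.1510 − (-0.7722) = 0.9232

d' = 0.92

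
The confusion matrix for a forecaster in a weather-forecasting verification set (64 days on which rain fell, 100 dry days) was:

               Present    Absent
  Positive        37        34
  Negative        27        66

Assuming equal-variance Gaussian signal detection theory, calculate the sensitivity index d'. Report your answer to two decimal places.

d' = 0.61

H = 37/64 = 0.5781
FA = 34/100 = 0.3400
z(0.5781) = 0.1970, z(0.3400) = -0.4125
d' = z(H) − z(FA) = 0.1970 − (-0.4125) = 0.6095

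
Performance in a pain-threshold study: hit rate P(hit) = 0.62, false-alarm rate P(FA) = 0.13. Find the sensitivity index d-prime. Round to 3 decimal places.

d-prime = 1.432

z(H) = 0.3055
z(FA) = -1.1264
d' = z(H) − z(FA) = 0.3055 − (-1.1264) = 1.4319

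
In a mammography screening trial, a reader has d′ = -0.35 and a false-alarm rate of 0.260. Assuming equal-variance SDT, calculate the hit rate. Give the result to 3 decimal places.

z(false-alarm rate) = z(0.260) = -0.6433
z(H) = z(FA) + d' = -0.6433 + (-0.35) = -0.9933
hit rate = Φ(-0.9933) = 0.1603

hit rate = 0.160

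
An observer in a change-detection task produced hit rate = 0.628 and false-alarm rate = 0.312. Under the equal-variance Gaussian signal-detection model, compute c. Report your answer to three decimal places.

c = 0.082

Φ⁻¹(H) = Φ⁻¹(0.628) = 0.3266
Φ⁻¹(FA) = Φ⁻¹(0.312) = -0.4902
c = −½·[z(H) + z(FA)] = −0.5 × (0.3266 + (-0.4902)) = 0.0818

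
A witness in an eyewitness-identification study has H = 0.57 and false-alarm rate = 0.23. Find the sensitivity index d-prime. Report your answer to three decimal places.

z(H) = z(0.57) = 0.1764
z(FA) = z(0.23) = -0.7388
d' = z(H) − z(FA) = 0.1764 − (-0.7388) = 0.9152

d-prime = 0.915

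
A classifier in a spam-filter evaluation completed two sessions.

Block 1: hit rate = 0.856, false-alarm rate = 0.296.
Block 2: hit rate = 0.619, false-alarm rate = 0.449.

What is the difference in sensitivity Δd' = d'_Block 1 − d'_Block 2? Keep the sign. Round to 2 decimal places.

Δd' = 1.17

Block 1: z(0.856) = 1.063, z(0.296) = -0.536, d' = 1.599
Block 2: z(0.619) = 0.303, z(0.449) = -0.128, d' = 0.431
Δd' = d'_Block 1 − d'_Block 2 = 1.599 − 0.431 = 1.168
Block 1 has the higher sensitivity.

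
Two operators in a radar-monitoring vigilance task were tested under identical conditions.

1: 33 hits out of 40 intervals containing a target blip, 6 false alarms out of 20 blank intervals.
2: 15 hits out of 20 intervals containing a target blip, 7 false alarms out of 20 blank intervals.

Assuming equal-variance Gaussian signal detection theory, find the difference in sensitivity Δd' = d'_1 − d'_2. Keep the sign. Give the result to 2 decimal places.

Δd' = 0.40

1: z(0.8250) = 0.935, z(0.3000) = -0.524, d' = 1.459
2: z(0.7500) = 0.674, z(0.3500) = -0.385, d' = 1.059
Δd' = d'_1 − d'_2 = 1.459 − 1.059 = 0.400
1 has the higher sensitivity.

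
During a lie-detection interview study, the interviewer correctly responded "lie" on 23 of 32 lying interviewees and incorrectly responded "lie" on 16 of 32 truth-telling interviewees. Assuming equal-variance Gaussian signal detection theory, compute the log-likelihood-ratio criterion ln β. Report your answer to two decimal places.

H = 23/32 = 0.7188
FA = 16/32 = 0.5000
Φ⁻¹(H) = Φ⁻¹(0.7188) = 0.579
Φ⁻¹(FA) = Φ⁻¹(0.5000) = 0.000
ln β = −½·[z(H)² − z(FA)²] = −0.5 × (0.335 − 0.000) = -0.1675

ln β = -0.17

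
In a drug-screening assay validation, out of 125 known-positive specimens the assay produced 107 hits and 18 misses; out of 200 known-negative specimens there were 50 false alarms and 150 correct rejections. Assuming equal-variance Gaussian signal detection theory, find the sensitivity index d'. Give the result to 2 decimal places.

H = 107/125 = 0.8560
FA = 50/200 = 0.2500
Φ⁻¹(H) = 1.063
Φ⁻¹(FA) = -0.674
d' = z(H) − z(FA) = 1.063 − (-0.674) = 1.737

d' = 1.74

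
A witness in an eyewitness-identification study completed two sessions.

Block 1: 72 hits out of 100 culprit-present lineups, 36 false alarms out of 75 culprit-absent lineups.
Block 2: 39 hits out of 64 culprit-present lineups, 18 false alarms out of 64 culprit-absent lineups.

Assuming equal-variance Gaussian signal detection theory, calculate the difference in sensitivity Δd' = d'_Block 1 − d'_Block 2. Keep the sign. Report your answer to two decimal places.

Block 1: z(0.7200) = 0.583, z(0.4800) = -0.050, d' = 0.633
Block 2: z(0.6094) = 0.278, z(0.2812) = -0.579, d' = 0.857
Δd' = d'_Block 1 − d'_Block 2 = 0.633 − 0.857 = -0.224
Block 2 has the higher sensitivity.

Δd' = -0.22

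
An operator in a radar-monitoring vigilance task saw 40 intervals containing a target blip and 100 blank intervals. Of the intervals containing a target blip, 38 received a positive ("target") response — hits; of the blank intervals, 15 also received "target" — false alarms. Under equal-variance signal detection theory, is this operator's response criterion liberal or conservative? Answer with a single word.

liberal

z(H) = 1.645, z(FA) = -1.036
c = −½·(z(H) + z(FA)) = -0.3045
c < 0 → liberal criterion (biased toward responding “yes”).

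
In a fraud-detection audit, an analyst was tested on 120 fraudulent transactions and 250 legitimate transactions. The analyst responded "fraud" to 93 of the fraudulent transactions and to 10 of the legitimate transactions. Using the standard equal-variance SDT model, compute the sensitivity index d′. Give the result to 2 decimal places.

H = 93/120 = 0.7750
FA = 10/250 = 0.0400
z(H) = 0.755
z(FA) = -1.751
d' = z(H) − z(FA) = 0.755 − (-1.751) = 2.506

d′ = 2.51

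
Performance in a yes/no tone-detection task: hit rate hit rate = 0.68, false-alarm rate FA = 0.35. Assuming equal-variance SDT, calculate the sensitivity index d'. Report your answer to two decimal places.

z(0.68) = 0.4677, z(0.35) = -0.3853
d' = z(H) − z(FA) = 0.4677 − (-0.3853) = 0.8530

d' = 0.85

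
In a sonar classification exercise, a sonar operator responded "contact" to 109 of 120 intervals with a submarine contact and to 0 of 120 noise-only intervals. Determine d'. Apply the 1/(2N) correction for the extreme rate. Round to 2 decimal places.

The false-alarm rate is 0/120 = 0, so apply the 1/(2N) correction: FA → 1/(2·120) = 0.00417.
z(H) = z(0.90833) = 1.331
z(FA) = z(0.00417) = -2.638
d' = 1.331 − (-2.638) = 3.969

d' = 3.97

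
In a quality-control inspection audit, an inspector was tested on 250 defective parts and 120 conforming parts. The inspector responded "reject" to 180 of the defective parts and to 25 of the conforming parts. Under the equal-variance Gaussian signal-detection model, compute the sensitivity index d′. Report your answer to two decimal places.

H = 180/250 = 0.7200
FA = 25/120 = 0.2083
Φ⁻¹(H) = 0.5828
Φ⁻¹(FA) = -0.8123
d' = z(H) − z(FA) = 0.5828 − (-0.8123) = 1.3951

d′ = 1.40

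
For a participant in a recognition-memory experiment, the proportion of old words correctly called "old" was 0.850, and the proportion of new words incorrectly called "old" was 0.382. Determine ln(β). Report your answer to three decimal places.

z(H) = 1.0364
z(FA) = -0.3002
ln β = −½·[z(H)² − z(FA)²] = −0.5 × (1.0741 − 0.0901) = -0.4920

ln β = -0.492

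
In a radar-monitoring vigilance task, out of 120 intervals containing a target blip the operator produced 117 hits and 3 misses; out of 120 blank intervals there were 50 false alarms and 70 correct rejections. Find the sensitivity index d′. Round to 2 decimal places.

H = 117/120 = 0.9750
FA = 50/120 = 0.4167
Φ⁻¹(H) = Φ⁻¹(0.9750) = 1.9600
Φ⁻¹(FA) = Φ⁻¹(0.4167) = -0.2103
d' = z(H) − z(FA) = 1.9600 − (-0.2103) = 2.1703

d′ = 2.17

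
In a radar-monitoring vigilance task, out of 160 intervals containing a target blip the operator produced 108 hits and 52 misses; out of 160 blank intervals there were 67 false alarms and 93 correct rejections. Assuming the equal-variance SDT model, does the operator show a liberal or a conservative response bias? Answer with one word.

z(H) = 0.454, z(FA) = -0.205
c = −½·(z(H) + z(FA)) = -0.1245
c < 0 → liberal criterion (biased toward responding “yes”).

liberal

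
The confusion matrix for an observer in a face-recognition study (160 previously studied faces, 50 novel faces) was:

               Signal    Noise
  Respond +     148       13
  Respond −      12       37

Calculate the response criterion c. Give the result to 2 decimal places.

H = 148/160 = 0.9250
FA = 13/50 = 0.2600
z(H) = z(0.9250) = 1.4395
z(FA) = z(0.2600) = -0.6433
c = −½·[z(H) + z(FA)] = −0.5 × (1.4395 + (-0.6433)) = -0.3981
c < 0: the observer has a liberal response bias.

c = -0.40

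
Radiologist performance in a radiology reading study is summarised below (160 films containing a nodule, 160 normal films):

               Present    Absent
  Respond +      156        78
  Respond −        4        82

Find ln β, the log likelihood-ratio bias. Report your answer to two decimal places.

ln β = -1.92

H = 156/160 = 0.9750
FA = 78/160 = 0.4875
Φ⁻¹(H) = Φ⁻¹(0.9750) = 1.960
Φ⁻¹(FA) = Φ⁻¹(0.4875) = -0.031
ln β = −½·[z(H)² − z(FA)²] = −0.5 × (3.842 − 0.001) = -1.9205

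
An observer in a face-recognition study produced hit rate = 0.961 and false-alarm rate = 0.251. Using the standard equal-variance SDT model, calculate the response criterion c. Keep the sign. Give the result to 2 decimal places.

c = -0.55

z(0.961) = 1.7624, z(0.251) = -0.6713
c = −½·[z(H) + z(FA)] = −0.5 × (1.7624 + (-0.6713)) = -0.54555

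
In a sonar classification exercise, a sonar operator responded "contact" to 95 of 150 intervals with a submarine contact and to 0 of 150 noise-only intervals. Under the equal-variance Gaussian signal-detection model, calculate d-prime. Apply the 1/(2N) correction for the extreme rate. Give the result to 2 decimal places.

d-prime = 3.05

The false-alarm rate is 0/150 = 0, so apply the 1/(2N) correction: FA → 1/(2·150) = 0.00333.
z(H) = z(0.63333) = 0.341
z(FA) = z(0.00333) = -2.713
d' = 0.341 − (-2.713) = 3.054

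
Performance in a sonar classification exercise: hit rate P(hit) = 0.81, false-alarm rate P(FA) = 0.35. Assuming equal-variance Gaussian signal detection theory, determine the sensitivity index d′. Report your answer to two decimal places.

z(H) = z(0.81) = 0.878
z(FA) = z(0.35) = -0.385
d' = z(H) − z(FA) = 0.878 − (-0.385) = 1.263

d′ = 1.26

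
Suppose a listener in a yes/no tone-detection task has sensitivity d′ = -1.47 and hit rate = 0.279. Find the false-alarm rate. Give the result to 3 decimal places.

z(hit rate) = z(0.279) = -0.5858
z(FA) = z(H) − d' = -0.5858 − (-1.47) = 0.8842
false-alarm rate = Φ(0.8842) = 0.8117

false-alarm rate = 0.812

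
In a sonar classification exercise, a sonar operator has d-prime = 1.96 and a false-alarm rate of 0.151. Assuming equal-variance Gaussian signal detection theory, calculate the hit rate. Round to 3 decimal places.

hit rate = 0.823

z(false-alarm rate) = z(0.151) = -1.0322
z(H) = z(FA) + d' = -1.0322 + 1.96 = 0.9278
hit rate = Φ(0.9278) = 0.8232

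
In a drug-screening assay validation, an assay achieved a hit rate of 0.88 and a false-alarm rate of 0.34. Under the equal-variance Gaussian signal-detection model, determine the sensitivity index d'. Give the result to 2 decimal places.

d' = 1.59

z(H) = 1.175
z(FA) = -0.412
d' = z(H) − z(FA) = 1.175 − (-0.412) = 1.587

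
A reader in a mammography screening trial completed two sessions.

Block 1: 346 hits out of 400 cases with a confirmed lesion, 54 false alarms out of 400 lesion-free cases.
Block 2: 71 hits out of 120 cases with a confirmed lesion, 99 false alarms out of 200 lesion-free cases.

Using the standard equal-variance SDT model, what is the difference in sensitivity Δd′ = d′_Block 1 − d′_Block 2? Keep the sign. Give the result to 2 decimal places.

Δd′ = 1.96

Block 1: z(0.8650) = 1.103, z(0.1350) = -1.103, d' = 2.206
Block 2: z(0.5917) = 0.232, z(0.4950) = -0.013, d' = 0.245
Δd' = d'_Block 1 − d'_Block 2 = 2.206 − 0.245 = 1.961
Block 1 has the higher sensitivity.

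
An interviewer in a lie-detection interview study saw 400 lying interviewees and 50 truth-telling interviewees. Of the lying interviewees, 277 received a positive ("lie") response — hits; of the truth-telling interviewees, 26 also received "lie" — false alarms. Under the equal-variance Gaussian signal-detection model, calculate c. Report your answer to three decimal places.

c = -0.277

H = 277/400 = 0.6925
FA = 26/50 = 0.5200
z(H) = z(0.6925) = 0.5029
z(FA) = z(0.5200) = 0.0502
c = −½·[z(H) + z(FA)] = −0.5 × (0.5029 + 0.0502) = -0.27655
c < 0: the interviewer has a liberal response bias.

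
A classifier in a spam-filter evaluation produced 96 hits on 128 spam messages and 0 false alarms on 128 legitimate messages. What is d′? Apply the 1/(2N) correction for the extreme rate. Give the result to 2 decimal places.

d′ = 3.33

The false-alarm rate is 0/128 = 0, so apply the 1/(2N) correction: FA → 1/(2·128) = 0.00391.
z(H) = z(0.75000) = 0.674
z(FA) = z(0.00391) = -2.660
d' = 0.674 − (-2.660) = 3.334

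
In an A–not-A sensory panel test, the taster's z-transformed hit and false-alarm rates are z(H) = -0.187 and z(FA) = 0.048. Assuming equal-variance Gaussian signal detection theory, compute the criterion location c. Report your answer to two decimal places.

c = 0.07

c = −½·[z(H) + z(FA)] = −½·(-0.187 + 0.048) = 0.0695
c > 0: the taster has a conservative response bias.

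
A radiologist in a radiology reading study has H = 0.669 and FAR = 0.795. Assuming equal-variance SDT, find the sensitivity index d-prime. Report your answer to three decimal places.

d-prime = -0.387

z(H) = 0.4372
z(FA) = 0.8239
d' = z(H) − z(FA) = 0.4372 − 0.8239 = -0.3867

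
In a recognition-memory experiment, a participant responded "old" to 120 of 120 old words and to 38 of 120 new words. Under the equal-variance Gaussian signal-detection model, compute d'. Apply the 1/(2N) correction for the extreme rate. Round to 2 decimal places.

The hit rate is 120/120 = 1, so apply the 1/(2N) correction: H → 1 − 1/(2·120) = 0.99583.
z(H) = z(0.99583) = 2.638
z(FA) = z(0.31667) = -0.477
d' = 2.638 − (-0.477) = 3.115

d' = 3.12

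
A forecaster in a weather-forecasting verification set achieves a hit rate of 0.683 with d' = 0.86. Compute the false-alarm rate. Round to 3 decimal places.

z(hit rate) = z(0.683) = 0.4761
z(FA) = z(H) − d' = 0.4761 − 0.86 = -0.3839
false-alarm rate = Φ(-0.3839) = 0.3505

false-alarm rate = 0.351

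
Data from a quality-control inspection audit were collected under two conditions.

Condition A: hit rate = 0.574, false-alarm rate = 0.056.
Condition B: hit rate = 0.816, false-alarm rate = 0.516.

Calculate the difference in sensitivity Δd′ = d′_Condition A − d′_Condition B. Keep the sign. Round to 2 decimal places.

Δd′ = 0.92

Condition A: z(0.574) = 0.187, z(0.056) = -1.589, d' = 1.776
Condition B: z(0.816) = 0.900, z(0.516) = 0.040, d' = 0.860
Δd' = d'_Condition A − d'_Condition B = 1.776 − 0.860 = 0.916
Condition A has the higher sensitivity.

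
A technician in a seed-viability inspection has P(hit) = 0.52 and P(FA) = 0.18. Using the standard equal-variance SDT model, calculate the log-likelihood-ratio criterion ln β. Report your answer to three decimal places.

ln β = 0.418

z(0.52) = 0.0502, z(0.18) = -0.9154
ln β = −½·[z(H)² − z(FA)²] = −0.5 × (0.0025 − 0.8380) = 0.41775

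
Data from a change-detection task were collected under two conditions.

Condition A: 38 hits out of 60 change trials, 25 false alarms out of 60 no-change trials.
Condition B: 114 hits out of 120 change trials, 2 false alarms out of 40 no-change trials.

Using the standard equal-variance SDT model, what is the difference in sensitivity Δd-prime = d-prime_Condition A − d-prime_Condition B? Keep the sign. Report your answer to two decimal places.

Condition A: z(0.6333) = 0.341, z(0.4167) = -0.210, d' = 0.551
Condition B: z(0.9500) = 1.645, z(0.0500) = -1.645, d' = 3.290
Δd' = d'_Condition A − d'_Condition B = 0.551 − 3.290 = -2.739
Condition B has the higher sensitivity.

Δd-prime = -2.74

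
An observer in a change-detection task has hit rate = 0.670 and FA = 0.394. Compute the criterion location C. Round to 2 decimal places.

Φ⁻¹(0.670) = 0.440, Φ⁻¹(0.394) = -0.269
c = −½·[z(H) + z(FA)] = −0.5 × (0.440 + (-0.269)) = -0.0855

C = -0.09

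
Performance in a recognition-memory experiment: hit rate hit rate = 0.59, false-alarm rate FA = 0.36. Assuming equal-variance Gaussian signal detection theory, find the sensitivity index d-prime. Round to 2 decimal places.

z(H) = z(0.59) = 0.228
z(FA) = z(0.36) = -0.358
d' = z(H) − z(FA) = 0.228 − (-0.358) = 0.586

d-prime = 0.59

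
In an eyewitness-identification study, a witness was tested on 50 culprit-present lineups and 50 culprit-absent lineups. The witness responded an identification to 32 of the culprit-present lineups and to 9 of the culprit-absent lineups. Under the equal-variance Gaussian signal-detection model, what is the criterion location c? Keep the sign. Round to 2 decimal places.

c = 0.28

H = 32/50 = 0.6400
FA = 9/50 = 0.1800
z(H) = z(0.6400) = 0.3585
z(FA) = z(0.1800) = -0.9154
c = −½·[z(H) + z(FA)] = −0.5 × (0.3585 + (-0.9154)) = 0.27845
c > 0: the witness has a conservative response bias.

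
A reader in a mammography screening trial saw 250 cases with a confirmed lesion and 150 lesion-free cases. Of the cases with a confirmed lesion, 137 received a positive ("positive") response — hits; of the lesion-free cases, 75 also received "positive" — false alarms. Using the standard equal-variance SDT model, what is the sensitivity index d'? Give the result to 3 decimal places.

H = 137/250 = 0.5480
FA = 75/150 = 0.5000
Φ⁻¹(0.5480) = 0.1206, Φ⁻¹(0.5000) = 0.0000
d' = z(H) − z(FA) = 0.1206 − 0.0000 = 0.1206

d' = 0.121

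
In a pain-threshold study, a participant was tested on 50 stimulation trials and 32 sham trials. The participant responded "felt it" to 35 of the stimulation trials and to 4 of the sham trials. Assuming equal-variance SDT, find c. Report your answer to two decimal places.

H = 35/50 = 0.7000
FA = 4/32 = 0.1250
z(0.7000) = 0.5244, z(0.1250) = -1.1503
c = −½·[z(H) + z(FA)] = −0.5 × (0.5244 + (-1.1503)) = 0.31295

c = 0.31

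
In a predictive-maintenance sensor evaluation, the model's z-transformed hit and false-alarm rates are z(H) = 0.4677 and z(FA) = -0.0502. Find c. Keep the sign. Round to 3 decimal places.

c = −½·[z(H) + z(FA)] = −½·(0.4677 + (-0.0502)) = -0.20875
c < 0: the model has a liberal response bias.

c = -0.209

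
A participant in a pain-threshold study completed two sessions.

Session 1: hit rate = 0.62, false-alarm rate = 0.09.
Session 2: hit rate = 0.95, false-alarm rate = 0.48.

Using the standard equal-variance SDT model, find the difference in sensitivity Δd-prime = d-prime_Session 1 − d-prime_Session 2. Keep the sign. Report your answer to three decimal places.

Δd-prime = -0.049

Session 1: z(0.62) = 0.3055, z(0.09) = -1.3408, d' = 1.6463
Session 2: z(0.95) = 1.6449, z(0.48) = -0.0502, d' = 1.6951
Δd' = d'_Session 1 − d'_Session 2 = 1.6463 − 1.6951 = -0.0488
Session 2 has the higher sensitivity.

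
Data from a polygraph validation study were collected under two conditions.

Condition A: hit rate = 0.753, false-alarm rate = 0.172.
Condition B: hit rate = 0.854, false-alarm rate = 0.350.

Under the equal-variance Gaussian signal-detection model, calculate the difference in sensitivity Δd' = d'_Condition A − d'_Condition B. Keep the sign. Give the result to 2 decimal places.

Condition A: z(0.753) = 0.684, z(0.172) = -0.946, d' = 1.630
Condition B: z(0.854) = 1.054, z(0.350) = -0.385, d' = 1.439
Δd' = d'_Condition A − d'_Condition B = 1.630 − 1.439 = 0.191
Condition A has the higher sensitivity.

Δd' = 0.19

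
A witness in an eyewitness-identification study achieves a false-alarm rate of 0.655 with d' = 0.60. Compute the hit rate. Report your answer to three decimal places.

hit rate = 0.841

z(false-alarm rate) = z(0.655) = 0.3989
z(H) = z(FA) + d' = 0.3989 + 0.60 = 0.9989
hit rate = Φ(0.9989) = 0.8411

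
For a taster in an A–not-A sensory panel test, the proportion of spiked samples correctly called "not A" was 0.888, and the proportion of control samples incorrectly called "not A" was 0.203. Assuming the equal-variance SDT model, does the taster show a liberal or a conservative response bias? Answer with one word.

liberal

z(H) = 1.216, z(FA) = -0.831
c = −½·(z(H) + z(FA)) = -0.1925
c < 0 → liberal criterion (biased toward responding “yes”).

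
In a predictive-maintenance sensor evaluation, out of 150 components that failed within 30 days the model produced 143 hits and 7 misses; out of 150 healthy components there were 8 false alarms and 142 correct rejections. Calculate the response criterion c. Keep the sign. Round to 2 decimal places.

H = 143/150 = 0.9533
FA = 8/150 = 0.0533
z(H) = 1.6777
z(FA) = -1.6137
c = −½·[z(H) + z(FA)] = −0.5 × (1.6777 + (-1.6137)) = -0.0320

c = -0.03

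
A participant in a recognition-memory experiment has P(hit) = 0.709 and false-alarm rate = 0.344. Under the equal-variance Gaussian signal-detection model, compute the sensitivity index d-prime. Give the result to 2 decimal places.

Φ⁻¹(H) = Φ⁻¹(0.709) = 0.5505
Φ⁻¹(FA) = Φ⁻¹(0.344) = -0.4016
d' = z(H) − z(FA) = 0.5505 − (-0.4016) = 0.9521

d-prime = 0.95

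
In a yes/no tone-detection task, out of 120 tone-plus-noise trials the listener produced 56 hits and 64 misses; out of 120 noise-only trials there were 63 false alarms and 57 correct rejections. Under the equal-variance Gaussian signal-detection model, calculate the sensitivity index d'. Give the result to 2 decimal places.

d' = -0.15

H = 56/120 = 0.4667
FA = 63/120 = 0.5250
Φ⁻¹(H) = Φ⁻¹(0.4667) = -0.0836
Φ⁻¹(FA) = Φ⁻¹(0.5250) = 0.0627
d' = z(H) − z(FA) = -0.0836 − 0.0627 = -0.1463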